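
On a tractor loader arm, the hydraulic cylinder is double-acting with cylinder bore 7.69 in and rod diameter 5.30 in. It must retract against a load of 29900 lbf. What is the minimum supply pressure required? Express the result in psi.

P ≈ 1230 psi

Rod-side annular area A_ann = π/4 × (7.69² − 5.30²) = 24.38 in^2
Retraction: pressure acts on the annular area.
P = F / A = 29900 lbf / A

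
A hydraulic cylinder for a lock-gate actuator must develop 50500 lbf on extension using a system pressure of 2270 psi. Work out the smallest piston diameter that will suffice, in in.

Extension force acts on the full piston face: F = P × (π/4)D².
D = √(4F / (πP)) = √(4 × 50500 lbf / (π × 2270 psi))

D ≈ 5.32 in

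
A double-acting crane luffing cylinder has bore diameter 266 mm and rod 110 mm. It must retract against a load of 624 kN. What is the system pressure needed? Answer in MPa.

P ≈ 13.5 MPa

Rod-side annular area A_ann = π/4 × (266² − 110²) = 46070 mm^2
Retraction: pressure acts on the annular area.
P = F / A = 624 kN / A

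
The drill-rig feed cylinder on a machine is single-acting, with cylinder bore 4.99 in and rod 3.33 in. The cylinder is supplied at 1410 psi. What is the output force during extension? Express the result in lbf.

Cap-side area A_cap = π/4 × (4.99 in)² = 19.56 in^2
F = P × A_cap = 1410 psi × A_cap

F ≈ 27600 lbf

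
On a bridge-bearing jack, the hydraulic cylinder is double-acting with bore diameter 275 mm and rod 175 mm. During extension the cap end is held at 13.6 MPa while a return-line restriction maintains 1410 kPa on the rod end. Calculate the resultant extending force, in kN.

Cap-side area A_cap = π/4 × (275 mm)² = 59400 mm^2
Rod-side annular area A_ann = π/4 × (275² − 175²) = 35340 mm^2
Net thrust = P_cap·A_cap − P_rod·A_ann = 807.8 kN − 49.83 kN

F ≈ 758 kN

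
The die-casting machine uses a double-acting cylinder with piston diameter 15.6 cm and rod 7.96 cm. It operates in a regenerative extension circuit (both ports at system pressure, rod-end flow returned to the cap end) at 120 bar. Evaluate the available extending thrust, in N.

F ≈ 59700 N

With equal pressure on both faces, forces on the annular region cancel; the net push is pressure × rod cross-section.
Rod cross-section A_rod = π/4 × (7.96 cm)² = 49.76 cm^2
F = P × A_rod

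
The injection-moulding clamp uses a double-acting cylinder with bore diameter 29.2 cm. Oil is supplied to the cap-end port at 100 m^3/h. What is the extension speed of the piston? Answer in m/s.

Cap-side area A_cap = π/4 × (29.2 cm)² = 669.7 cm^2
v = Q / A

v ≈ 0.415 m/s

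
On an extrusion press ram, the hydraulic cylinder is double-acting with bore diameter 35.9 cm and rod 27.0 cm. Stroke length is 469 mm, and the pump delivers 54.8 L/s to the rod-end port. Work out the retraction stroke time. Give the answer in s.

t ≈ 0.376 s

Rod-side annular area A_ann = π/4 × (35.9² − 27.0²) = 439.7 cm^2
Swept volume V = A × L; t = V / Q = A·L / Q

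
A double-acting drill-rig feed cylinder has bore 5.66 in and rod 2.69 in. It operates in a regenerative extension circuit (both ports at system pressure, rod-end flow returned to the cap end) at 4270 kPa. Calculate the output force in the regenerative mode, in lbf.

With equal pressure on both faces, forces on the annular region cancel; the net push is pressure × rod cross-section.
Rod cross-section A_rod = π/4 × (2.69 in)² = 5.683 in^2
F = P × A_rod

F ≈ 3520 lbf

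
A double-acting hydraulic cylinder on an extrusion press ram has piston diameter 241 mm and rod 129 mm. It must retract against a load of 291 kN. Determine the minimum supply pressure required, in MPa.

P ≈ 8.94 MPa

Rod-side annular area A_ann = π/4 × (241² − 129²) = 32550 mm^2
Retraction: pressure acts on the annular area.
P = F / A = 291 kN / A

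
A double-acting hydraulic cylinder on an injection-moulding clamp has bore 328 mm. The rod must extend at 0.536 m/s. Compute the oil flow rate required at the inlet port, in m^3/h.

Q ≈ 163 m^3/h

Cap-side area A_cap = π/4 × (328 mm)² = 84500 mm^2
Q = A × v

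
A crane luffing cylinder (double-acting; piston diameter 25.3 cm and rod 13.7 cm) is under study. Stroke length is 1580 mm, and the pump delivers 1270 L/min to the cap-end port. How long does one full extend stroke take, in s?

t ≈ 3.75 s

Cap-side area A_cap = π/4 × (25.3 cm)² = 502.7 cm^2
Swept volume V = A × L; t = V / Q = A·L / Q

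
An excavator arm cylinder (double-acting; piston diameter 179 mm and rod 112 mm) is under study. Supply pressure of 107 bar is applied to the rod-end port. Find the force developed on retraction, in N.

Rod-side annular area A_ann = π/4 × (179² − 112²) = 15310 mm^2
On retraction the pressure acts on the annular area (bore minus rod).
F = P × A_ann

F ≈ 1.64e5 N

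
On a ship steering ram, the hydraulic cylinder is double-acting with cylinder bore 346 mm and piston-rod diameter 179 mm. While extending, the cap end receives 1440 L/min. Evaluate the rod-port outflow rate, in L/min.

Cap-side area A_cap = π/4 × (346 mm)² = 94020 mm^2
Rod-side annular area A_ann = π/4 × (346² − 179²) = 68860 mm^2
Piston speed v = Q_in/A_cap; rod-end outflow Q_out = v × A_ann = Q_in × A_ann/A_cap.

Q_out ≈ 1050 L/min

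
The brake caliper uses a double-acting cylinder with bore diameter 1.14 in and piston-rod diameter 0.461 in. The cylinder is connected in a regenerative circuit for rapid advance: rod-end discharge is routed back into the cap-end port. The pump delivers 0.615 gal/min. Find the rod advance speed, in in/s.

In regeneration the rod-end outflow joins the pump flow into the cap end, so the net volume the pump must supply per unit advance equals the rod cross-section area.
Rod cross-section A_rod = π/4 × (0.461 in)² = 0.1669 in^2
v = Q_pump / A_rod

v ≈ 14.2 in/s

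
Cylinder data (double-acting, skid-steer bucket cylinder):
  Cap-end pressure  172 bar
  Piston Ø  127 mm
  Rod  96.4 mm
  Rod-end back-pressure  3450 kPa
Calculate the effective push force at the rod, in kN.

Cap-side area A_cap = π/4 × (127 mm)² = 12670 mm^2
Rod-side annular area A_ann = π/4 × (127² − 96.4²) = 5369 mm^2
Net thrust = P_cap·A_cap − P_rod·A_ann = 217.9 kN − 18.52 kN

F ≈ 199 kN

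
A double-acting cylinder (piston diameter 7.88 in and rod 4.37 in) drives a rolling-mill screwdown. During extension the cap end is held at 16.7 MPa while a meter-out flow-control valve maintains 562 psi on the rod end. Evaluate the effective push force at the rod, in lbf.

F ≈ 99100 lbf

Cap-side area A_cap = π/4 × (7.88 in)² = 48.77 in^2
Rod-side annular area A_ann = π/4 × (7.88² − 4.37²) = 33.77 in^2
Net thrust = P_cap·A_cap − P_rod·A_ann = 1.181e5 lbf − 18980 lbf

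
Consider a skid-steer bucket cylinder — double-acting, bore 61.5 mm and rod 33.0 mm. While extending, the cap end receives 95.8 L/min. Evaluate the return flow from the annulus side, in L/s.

Cap-side area A_cap = π/4 × (61.5 mm)² = 2971 mm^2
Rod-side annular area A_ann = π/4 × (61.5² − 33.0²) = 2115 mm^2
Piston speed v = Q_in/A_cap; rod-end outflow Q_out = v × A_ann = Q_in × A_ann/A_cap.

Q_out ≈ 1.14 L/s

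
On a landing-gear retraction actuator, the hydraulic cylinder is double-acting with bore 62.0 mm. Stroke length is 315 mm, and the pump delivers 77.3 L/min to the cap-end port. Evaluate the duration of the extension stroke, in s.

t ≈ 0.738 s

Cap-side area A_cap = π/4 × (62.0 mm)² = 3019 mm^2
Swept volume V = A × L; t = V / Q = A·L / Q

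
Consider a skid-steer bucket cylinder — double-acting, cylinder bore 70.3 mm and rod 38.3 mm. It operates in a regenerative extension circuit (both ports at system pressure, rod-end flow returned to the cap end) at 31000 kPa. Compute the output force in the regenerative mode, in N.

F ≈ 35700 N

With equal pressure on both faces, forces on the annular region cancel; the net push is pressure × rod cross-section.
Rod cross-section A_rod = π/4 × (38.3 mm)² = 1152 mm^2
F = P × A_rod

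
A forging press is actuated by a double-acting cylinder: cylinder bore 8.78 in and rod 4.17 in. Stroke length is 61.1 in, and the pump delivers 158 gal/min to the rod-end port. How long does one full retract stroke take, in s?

Rod-side annular area A_ann = π/4 × (8.78² − 4.17²) = 46.89 in^2
Swept volume V = A × L; t = V / Q = A·L / Q

t ≈ 4.71 s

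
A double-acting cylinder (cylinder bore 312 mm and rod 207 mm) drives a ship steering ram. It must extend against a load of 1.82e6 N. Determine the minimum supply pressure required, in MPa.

P ≈ 23.8 MPa

Cap-side area A_cap = π/4 × (312 mm)² = 76450 mm^2
P = F / A = 1.82e6 N / A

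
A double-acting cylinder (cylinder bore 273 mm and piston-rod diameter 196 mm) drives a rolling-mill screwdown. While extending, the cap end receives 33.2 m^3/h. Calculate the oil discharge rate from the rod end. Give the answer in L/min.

Cap-side area A_cap = π/4 × (273 mm)² = 58530 mm^2
Rod-side annular area A_ann = π/4 × (273² − 196²) = 28360 mm^2
Piston speed v = Q_in/A_cap; rod-end outflow Q_out = v × A_ann = Q_in × A_ann/A_cap.

Q_out ≈ 268 L/min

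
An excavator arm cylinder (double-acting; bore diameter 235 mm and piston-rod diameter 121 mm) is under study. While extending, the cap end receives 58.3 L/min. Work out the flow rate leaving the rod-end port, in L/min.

Cap-side area A_cap = π/4 × (235 mm)² = 43370 mm^2
Rod-side annular area A_ann = π/4 × (235² − 121²) = 31870 mm^2
Piston speed v = Q_in/A_cap; rod-end outflow Q_out = v × A_ann = Q_in × A_ann/A_cap.

Q_out ≈ 42.8 L/min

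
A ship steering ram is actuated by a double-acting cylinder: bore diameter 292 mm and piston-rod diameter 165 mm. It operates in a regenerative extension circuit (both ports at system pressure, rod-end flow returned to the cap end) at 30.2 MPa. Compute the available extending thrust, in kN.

F ≈ 646 kN

With equal pressure on both faces, forces on the annular region cancel; the net push is pressure × rod cross-section.
Rod cross-section A_rod = π/4 × (165 mm)² = 21380 mm^2
F = P × A_rod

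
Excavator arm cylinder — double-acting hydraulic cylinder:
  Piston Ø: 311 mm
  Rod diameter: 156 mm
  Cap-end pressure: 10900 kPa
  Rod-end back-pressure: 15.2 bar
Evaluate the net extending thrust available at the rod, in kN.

F ≈ 742 kN

Cap-side area A_cap = π/4 × (311 mm)² = 75960 mm^2
Rod-side annular area A_ann = π/4 × (311² − 156²) = 56850 mm^2
Net thrust = P_cap·A_cap − P_rod·A_ann = 828.0 kN − 86.41 kN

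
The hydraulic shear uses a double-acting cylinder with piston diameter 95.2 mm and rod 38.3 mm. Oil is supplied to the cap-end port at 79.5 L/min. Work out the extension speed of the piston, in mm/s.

Cap-side area A_cap = π/4 × (95.2 mm)² = 7118 mm^2
v = Q / A

v ≈ 186 mm/s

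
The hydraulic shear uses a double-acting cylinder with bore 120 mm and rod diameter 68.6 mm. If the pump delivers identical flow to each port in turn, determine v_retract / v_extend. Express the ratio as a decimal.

Cap-side area A_cap = π/4 × (120 mm)² = 11310 mm^2
Rod-side annular area A_ann = π/4 × (120² − 68.6²) = 7614 mm^2
For equal Q, v ∝ 1/A, so v_ret/v_ext = A_cap/A_ann.

v_ret/v_ext ≈ 1.49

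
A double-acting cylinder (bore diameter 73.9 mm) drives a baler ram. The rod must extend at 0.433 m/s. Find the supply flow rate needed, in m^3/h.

Q ≈ 6.69 m^3/h

Cap-side area A_cap = π/4 × (73.9 mm)² = 4289 mm^2
Q = A × v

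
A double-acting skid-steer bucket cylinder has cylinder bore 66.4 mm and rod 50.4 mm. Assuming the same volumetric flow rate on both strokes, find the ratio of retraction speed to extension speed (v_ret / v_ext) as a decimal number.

Cap-side area A_cap = π/4 × (66.4 mm)² = 3463 mm^2
Rod-side annular area A_ann = π/4 × (66.4² − 50.4²) = 1468 mm^2
For equal Q, v ∝ 1/A, so v_ret/v_ext = A_cap/A_ann.

v_ret/v_ext ≈ 2.36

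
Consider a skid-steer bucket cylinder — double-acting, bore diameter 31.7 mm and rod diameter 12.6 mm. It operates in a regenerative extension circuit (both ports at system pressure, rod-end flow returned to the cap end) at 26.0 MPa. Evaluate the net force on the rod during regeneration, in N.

With equal pressure on both faces, forces on the annular region cancel; the net push is pressure × rod cross-section.
Rod cross-section A_rod = π/4 × (12.6 mm)² = 124.7 mm^2
F = P × A_rod

F ≈ 3240 N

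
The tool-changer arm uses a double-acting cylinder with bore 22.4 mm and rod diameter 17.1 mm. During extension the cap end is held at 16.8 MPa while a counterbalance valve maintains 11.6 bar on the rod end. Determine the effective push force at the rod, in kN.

Cap-side area A_cap = π/4 × (22.4 mm)² = 394.1 mm^2
Rod-side annular area A_ann = π/4 × (22.4² − 17.1²) = 164.4 mm^2
Net thrust = P_cap·A_cap − P_rod·A_ann = 6.621 kN − 0.1907 kN

F ≈ 6.43 kN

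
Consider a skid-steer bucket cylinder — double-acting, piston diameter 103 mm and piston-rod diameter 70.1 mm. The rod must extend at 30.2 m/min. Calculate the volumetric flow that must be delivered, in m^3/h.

Q ≈ 15.1 m^3/h

Cap-side area A_cap = π/4 × (103 mm)² = 8332 mm^2
Q = A × v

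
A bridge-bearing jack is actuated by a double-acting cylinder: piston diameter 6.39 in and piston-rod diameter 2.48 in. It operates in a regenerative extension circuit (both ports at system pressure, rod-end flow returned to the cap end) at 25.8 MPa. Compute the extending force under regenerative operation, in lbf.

With equal pressure on both faces, forces on the annular region cancel; the net push is pressure × rod cross-section.
Rod cross-section A_rod = π/4 × (2.48 in)² = 4.831 in^2
F = P × A_rod

F ≈ 18100 lbf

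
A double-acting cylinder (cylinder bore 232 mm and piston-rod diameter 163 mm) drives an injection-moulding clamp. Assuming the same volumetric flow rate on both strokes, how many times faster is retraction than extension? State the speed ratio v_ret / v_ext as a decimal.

Cap-side area A_cap = π/4 × (232 mm)² = 42270 mm^2
Rod-side annular area A_ann = π/4 × (232² − 163²) = 21410 mm^2
For equal Q, v ∝ 1/A, so v_ret/v_ext = A_cap/A_ann.

v_ret/v_ext ≈ 1.97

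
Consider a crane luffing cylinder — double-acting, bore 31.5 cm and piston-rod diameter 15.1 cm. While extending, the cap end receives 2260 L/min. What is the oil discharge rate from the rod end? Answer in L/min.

Cap-side area A_cap = π/4 × (31.5 cm)² = 779.3 cm^2
Rod-side annular area A_ann = π/4 × (31.5² − 15.1²) = 600.2 cm^2
Piston speed v = Q_in/A_cap; rod-end outflow Q_out = v × A_ann = Q_in × A_ann/A_cap.

Q_out ≈ 1740 L/min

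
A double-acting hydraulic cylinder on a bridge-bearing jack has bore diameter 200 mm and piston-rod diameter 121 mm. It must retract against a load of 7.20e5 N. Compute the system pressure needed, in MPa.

Rod-side annular area A_ann = π/4 × (200² − 121²) = 19920 mm^2
Retraction: pressure acts on the annular area.
P = F / A = 7.20e5 N / A

P ≈ 36.2 MPa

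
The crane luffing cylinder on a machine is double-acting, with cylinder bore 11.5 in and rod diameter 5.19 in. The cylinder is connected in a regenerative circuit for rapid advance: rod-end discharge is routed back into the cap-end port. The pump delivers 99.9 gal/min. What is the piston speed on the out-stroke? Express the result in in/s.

v ≈ 18.2 in/s

In regeneration the rod-end outflow joins the pump flow into the cap end, so the net volume the pump must supply per unit advance equals the rod cross-section area.
Rod cross-section A_rod = π/4 × (5.19 in)² = 21.16 in^2
v = Q_pump / A_rod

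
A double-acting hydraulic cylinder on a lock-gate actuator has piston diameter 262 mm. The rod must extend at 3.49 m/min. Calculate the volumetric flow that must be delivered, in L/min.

Q ≈ 188 L/min

Cap-side area A_cap = π/4 × (262 mm)² = 53910 mm^2
Q = A × v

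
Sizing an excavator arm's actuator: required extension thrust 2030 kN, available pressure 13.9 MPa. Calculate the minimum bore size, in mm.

D ≈ 431 mm

Extension force acts on the full piston face: F = P × (π/4)D².
D = √(4F / (πP)) = √(4 × 2030 kN / (π × 13.9 MPa))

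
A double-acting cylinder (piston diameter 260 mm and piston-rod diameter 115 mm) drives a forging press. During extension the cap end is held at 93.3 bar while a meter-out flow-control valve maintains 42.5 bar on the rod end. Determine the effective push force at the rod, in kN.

Cap-side area A_cap = π/4 × (260 mm)² = 53090 mm^2
Rod-side annular area A_ann = π/4 × (260² − 115²) = 42710 mm^2
Net thrust = P_cap·A_cap − P_rod·A_ann = 495.4 kN − 181.5 kN

F ≈ 314 kN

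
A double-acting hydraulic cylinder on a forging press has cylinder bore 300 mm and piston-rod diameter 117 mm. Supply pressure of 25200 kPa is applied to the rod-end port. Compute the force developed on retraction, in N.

Rod-side annular area A_ann = π/4 × (300² − 117²) = 59930 mm^2
On retraction the pressure acts on the annular area (bore minus rod).
F = P × A_ann

F ≈ 1.51e6 N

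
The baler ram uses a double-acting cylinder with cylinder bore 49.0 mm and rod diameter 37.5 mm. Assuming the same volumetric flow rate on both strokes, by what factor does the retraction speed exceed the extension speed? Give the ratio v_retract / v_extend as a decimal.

v_ret/v_ext ≈ 2.41

Cap-side area A_cap = π/4 × (49.0 mm)² = 1886 mm^2
Rod-side annular area A_ann = π/4 × (49.0² − 37.5²) = 781.3 mm^2
For equal Q, v ∝ 1/A, so v_ret/v_ext = A_cap/A_ann.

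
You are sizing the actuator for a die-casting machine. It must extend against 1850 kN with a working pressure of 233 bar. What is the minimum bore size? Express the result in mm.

Extension force acts on the full piston face: F = P × (π/4)D².
D = √(4F / (πP)) = √(4 × 1850 kN / (π × 233 bar))

D ≈ 318 mm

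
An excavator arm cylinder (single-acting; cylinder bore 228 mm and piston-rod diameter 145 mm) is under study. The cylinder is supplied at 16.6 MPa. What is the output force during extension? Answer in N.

Cap-side area A_cap = π/4 × (228 mm)² = 40830 mm^2
F = P × A_cap = 16.6 MPa × A_cap

F ≈ 6.78e5 N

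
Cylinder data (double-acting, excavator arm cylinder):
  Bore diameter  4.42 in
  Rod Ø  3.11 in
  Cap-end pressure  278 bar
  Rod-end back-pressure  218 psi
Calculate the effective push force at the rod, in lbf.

F ≈ 60200 lbf

Cap-side area A_cap = π/4 × (4.42 in)² = 15.34 in^2
Rod-side annular area A_ann = π/4 × (4.42² − 3.11²) = 7.747 in^2
Net thrust = P_cap·A_cap − P_rod·A_ann = 61870 lbf − 1689 lbf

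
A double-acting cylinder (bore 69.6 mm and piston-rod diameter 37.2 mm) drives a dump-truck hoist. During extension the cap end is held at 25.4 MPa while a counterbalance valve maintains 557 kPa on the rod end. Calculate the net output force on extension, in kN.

F ≈ 95.1 kN

Cap-side area A_cap = π/4 × (69.6 mm)² = 3805 mm^2
Rod-side annular area A_ann = π/4 × (69.6² − 37.2²) = 2718 mm^2
Net thrust = P_cap·A_cap − P_rod·A_ann = 96.64 kN − 1.514 kN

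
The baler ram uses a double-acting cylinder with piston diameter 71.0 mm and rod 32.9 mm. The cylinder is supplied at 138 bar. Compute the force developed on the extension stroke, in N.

F ≈ 54600 N

Cap-side area A_cap = π/4 × (71.0 mm)² = 3959 mm^2
F = P × A_cap = 138 bar × A_cap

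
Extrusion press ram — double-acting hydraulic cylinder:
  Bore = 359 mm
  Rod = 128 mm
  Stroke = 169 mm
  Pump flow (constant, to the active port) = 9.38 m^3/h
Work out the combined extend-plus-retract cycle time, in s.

Cap-side area A_cap = π/4 × (359 mm)² = 1.012e5 mm^2
Rod-side annular area A_ann = π/4 × (359² − 128²) = 88350 mm^2
t_ext = A_cap·L/Q = 6.565 s
t_ret = A_ann·L/Q = 5.731 s
t_cycle = t_ext + t_ret

t ≈ 12.3 s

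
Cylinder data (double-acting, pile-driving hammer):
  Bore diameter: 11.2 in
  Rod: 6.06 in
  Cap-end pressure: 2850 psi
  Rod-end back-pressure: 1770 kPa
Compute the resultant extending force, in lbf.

Cap-side area A_cap = π/4 × (11.2 in)² = 98.52 in^2
Rod-side annular area A_ann = π/4 × (11.2² − 6.06²) = 69.68 in^2
Net thrust = P_cap·A_cap − P_rod·A_ann = 2.808e5 lbf − 17890 lbf

F ≈ 2.63e5 lbf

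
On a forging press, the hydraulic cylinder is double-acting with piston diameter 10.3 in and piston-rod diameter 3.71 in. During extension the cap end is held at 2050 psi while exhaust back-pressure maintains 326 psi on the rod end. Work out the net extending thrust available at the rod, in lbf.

F ≈ 1.47e5 lbf

Cap-side area A_cap = π/4 × (10.3 in)² = 83.32 in^2
Rod-side annular area A_ann = π/4 × (10.3² − 3.71²) = 72.51 in^2
Net thrust = P_cap·A_cap − P_rod·A_ann = 1.708e5 lbf − 23640 lbf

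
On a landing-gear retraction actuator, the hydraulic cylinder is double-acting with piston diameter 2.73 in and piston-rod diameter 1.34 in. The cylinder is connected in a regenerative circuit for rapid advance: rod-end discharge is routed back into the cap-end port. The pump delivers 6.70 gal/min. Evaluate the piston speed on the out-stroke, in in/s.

In regeneration the rod-end outflow joins the pump flow into the cap end, so the net volume the pump must supply per unit advance equals the rod cross-section area.
Rod cross-section A_rod = π/4 × (1.34 in)² = 1.410 in^2
v = Q_pump / A_rod

v ≈ 18.3 in/s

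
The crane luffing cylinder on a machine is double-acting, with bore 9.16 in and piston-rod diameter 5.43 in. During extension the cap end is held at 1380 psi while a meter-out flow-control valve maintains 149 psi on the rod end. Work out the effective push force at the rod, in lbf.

F ≈ 84600 lbf

Cap-side area A_cap = π/4 × (9.16 in)² = 65.90 in^2
Rod-side annular area A_ann = π/4 × (9.16² − 5.43²) = 42.74 in^2
Net thrust = P_cap·A_cap − P_rod·A_ann = 90940 lbf − 6369 lbf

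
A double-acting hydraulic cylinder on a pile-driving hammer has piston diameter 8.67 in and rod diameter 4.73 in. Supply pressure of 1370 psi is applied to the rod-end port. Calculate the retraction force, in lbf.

F ≈ 56800 lbf

Rod-side annular area A_ann = π/4 × (8.67² − 4.73²) = 41.47 in^2
On retraction the pressure acts on the annular area (bore minus rod).
F = P × A_ann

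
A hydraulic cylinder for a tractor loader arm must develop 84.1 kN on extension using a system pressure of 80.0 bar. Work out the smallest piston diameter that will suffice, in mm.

D ≈ 116 mm

Extension force acts on the full piston face: F = P × (π/4)D².
D = √(4F / (πP)) = √(4 × 84.1 kN / (π × 80.0 bar))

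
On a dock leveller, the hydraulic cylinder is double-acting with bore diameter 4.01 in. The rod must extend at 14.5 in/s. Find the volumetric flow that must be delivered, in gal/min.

Q ≈ 47.6 gal/min

Cap-side area A_cap = π/4 × (4.01 in)² = 12.63 in^2
Q = A × v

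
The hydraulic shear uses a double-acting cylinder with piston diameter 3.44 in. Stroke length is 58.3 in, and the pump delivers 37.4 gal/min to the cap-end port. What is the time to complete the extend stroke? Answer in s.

t ≈ 3.76 s

Cap-side area A_cap = π/4 × (3.44 in)² = 9.294 in^2
Swept volume V = A × L; t = V / Q = A·L / Q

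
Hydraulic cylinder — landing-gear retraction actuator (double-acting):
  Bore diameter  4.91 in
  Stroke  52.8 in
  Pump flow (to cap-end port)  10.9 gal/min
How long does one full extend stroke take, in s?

Cap-side area A_cap = π/4 × (4.91 in)² = 18.93 in^2
Swept volume V = A × L; t = V / Q = A·L / Q

t ≈ 23.8 s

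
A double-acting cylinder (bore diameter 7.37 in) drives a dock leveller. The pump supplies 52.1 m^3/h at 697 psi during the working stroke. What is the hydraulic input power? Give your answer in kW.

Hydraulic power = P × Q

W ≈ 69.5 kW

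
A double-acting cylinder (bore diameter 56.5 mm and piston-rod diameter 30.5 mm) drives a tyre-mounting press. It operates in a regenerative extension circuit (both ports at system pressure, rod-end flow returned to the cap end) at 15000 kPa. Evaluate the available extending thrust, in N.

With equal pressure on both faces, forces on the annular region cancel; the net push is pressure × rod cross-section.
Rod cross-section A_rod = π/4 × (30.5 mm)² = 730.6 mm^2
F = P × A_rod

F ≈ 11000 N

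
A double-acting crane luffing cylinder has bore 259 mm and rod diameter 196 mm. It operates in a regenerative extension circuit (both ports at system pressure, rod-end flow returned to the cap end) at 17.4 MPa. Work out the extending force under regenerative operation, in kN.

With equal pressure on both faces, forces on the annular region cancel; the net push is pressure × rod cross-section.
Rod cross-section A_rod = π/4 × (196 mm)² = 30170 mm^2
F = P × A_rod

F ≈ 525 kN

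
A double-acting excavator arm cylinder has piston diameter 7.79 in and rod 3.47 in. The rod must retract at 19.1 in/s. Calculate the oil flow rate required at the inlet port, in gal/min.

Q ≈ 190 gal/min

Rod-side annular area A_ann = π/4 × (7.79² − 3.47²) = 38.20 in^2
Q = A × v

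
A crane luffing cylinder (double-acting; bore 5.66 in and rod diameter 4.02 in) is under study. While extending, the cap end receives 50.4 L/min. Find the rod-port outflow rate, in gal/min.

Q_out ≈ 6.60 gal/min

Cap-side area A_cap = π/4 × (5.66 in)² = 25.16 in^2
Rod-side annular area A_ann = π/4 × (5.66² − 4.02²) = 12.47 in^2
Piston speed v = Q_in/A_cap; rod-end outflow Q_out = v × A_ann = Q_in × A_ann/A_cap.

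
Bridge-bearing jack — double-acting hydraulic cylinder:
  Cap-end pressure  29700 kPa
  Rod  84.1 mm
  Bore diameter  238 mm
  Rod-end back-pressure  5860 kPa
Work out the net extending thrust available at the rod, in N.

F ≈ 1.09e6 N

Cap-side area A_cap = π/4 × (238 mm)² = 44490 mm^2
Rod-side annular area A_ann = π/4 × (238² − 84.1²) = 38930 mm^2
Net thrust = P_cap·A_cap − P_rod·A_ann = 1.321e6 N − 2.281e5 N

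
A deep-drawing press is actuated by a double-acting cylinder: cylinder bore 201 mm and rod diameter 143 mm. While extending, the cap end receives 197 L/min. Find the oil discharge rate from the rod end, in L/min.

Q_out ≈ 97.3 L/min

Cap-side area A_cap = π/4 × (201 mm)² = 31730 mm^2
Rod-side annular area A_ann = π/4 × (201² − 143²) = 15670 mm^2
Piston speed v = Q_in/A_cap; rod-end outflow Q_out = v × A_ann = Q_in × A_ann/A_cap.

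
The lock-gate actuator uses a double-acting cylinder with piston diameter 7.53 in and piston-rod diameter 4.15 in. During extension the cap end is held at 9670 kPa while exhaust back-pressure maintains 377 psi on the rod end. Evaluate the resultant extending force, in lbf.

Cap-side area A_cap = π/4 × (7.53 in)² = 44.53 in^2
Rod-side annular area A_ann = π/4 × (7.53² − 4.15²) = 31.01 in^2
Net thrust = P_cap·A_cap − P_rod·A_ann = 62460 lbf − 11690 lbf

F ≈ 50800 lbf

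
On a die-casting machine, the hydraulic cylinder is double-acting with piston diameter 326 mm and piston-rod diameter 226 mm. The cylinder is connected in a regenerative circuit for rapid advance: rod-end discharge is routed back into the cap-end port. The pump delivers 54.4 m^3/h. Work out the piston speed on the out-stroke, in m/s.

In regeneration the rod-end outflow joins the pump flow into the cap end, so the net volume the pump must supply per unit advance equals the rod cross-section area.
Rod cross-section A_rod = π/4 × (226 mm)² = 40110 mm^2
v = Q_pump / A_rod

v ≈ 0.377 m/s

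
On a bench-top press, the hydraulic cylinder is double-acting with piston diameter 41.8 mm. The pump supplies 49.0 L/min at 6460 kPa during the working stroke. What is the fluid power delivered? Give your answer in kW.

W ≈ 5.28 kW

Hydraulic power = P × Q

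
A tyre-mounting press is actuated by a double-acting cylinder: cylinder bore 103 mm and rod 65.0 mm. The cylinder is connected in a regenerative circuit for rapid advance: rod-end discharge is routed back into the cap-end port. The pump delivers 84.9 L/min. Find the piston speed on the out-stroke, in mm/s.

v ≈ 426 mm/s

In regeneration the rod-end outflow joins the pump flow into the cap end, so the net volume the pump must supply per unit advance equals the rod cross-section area.
Rod cross-section A_rod = π/4 × (65.0 mm)² = 3318 mm^2
v = Q_pump / A_rod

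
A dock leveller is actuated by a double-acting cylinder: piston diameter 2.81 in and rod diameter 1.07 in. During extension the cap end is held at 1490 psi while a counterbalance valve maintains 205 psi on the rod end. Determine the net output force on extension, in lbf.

F ≈ 8150 lbf

Cap-side area A_cap = π/4 × (2.81 in)² = 6.202 in^2
Rod-side annular area A_ann = π/4 × (2.81² − 1.07²) = 5.302 in^2
Net thrust = P_cap·A_cap − P_rod·A_ann = 9240 lbf − 1087 lbf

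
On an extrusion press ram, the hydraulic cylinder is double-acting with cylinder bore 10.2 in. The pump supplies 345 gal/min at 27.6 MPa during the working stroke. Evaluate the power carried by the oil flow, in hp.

Hydraulic power = P × Q

W ≈ 806 hp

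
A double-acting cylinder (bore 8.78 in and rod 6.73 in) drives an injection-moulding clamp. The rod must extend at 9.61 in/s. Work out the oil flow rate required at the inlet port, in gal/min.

Q ≈ 151 gal/min

Cap-side area A_cap = π/4 × (8.78 in)² = 60.55 in^2
Q = A × v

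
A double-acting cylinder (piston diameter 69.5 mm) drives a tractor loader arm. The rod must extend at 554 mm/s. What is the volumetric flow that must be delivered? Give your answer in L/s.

Q ≈ 2.10 L/s

Cap-side area A_cap = π/4 × (69.5 mm)² = 3794 mm^2
Q = A × v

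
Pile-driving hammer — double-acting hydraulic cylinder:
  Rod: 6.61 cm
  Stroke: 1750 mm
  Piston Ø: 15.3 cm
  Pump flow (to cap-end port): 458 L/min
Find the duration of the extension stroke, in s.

t ≈ 4.21 s

Cap-side area A_cap = π/4 × (15.3 cm)² = 183.9 cm^2
Swept volume V = A × L; t = V / Q = A·L / Q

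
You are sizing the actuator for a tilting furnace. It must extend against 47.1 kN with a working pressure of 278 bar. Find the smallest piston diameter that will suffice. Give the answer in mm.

D ≈ 46.4 mm

Extension force acts on the full piston face: F = P × (π/4)D².
D = √(4F / (πP)) = √(4 × 47.1 kN / (π × 278 bar))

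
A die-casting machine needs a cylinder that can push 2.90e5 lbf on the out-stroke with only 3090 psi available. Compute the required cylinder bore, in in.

Extension force acts on the full piston face: F = P × (π/4)D².
D = √(4F / (πP)) = √(4 × 2.90e5 lbf / (π × 3090 psi))

D ≈ 10.9 in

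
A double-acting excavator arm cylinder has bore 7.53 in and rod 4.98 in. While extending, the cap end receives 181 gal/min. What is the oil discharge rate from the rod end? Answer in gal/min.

Q_out ≈ 102 gal/min

Cap-side area A_cap = π/4 × (7.53 in)² = 44.53 in^2
Rod-side annular area A_ann = π/4 × (7.53² − 4.98²) = 25.05 in^2
Piston speed v = Q_in/A_cap; rod-end outflow Q_out = v × A_ann = Q_in × A_ann/A_cap.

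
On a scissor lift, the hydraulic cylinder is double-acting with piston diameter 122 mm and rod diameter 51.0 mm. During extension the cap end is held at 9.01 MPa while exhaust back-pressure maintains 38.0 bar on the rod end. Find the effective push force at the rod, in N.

Cap-side area A_cap = π/4 × (122 mm)² = 11690 mm^2
Rod-side annular area A_ann = π/4 × (122² − 51.0²) = 9647 mm^2
Net thrust = P_cap·A_cap − P_rod·A_ann = 1.053e5 N − 36660 N

F ≈ 68700 N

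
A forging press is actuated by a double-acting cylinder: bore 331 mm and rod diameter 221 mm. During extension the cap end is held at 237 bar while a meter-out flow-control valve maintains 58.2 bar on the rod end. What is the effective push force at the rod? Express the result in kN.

Cap-side area A_cap = π/4 × (331 mm)² = 86050 mm^2
Rod-side annular area A_ann = π/4 × (331² − 221²) = 47690 mm^2
Net thrust = P_cap·A_cap − P_rod·A_ann = 2039 kN − 277.6 kN

F ≈ 1760 kN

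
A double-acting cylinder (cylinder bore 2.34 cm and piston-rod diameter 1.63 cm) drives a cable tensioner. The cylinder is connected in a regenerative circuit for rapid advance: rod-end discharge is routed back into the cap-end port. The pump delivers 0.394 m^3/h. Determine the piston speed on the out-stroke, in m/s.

In regeneration the rod-end outflow joins the pump flow into the cap end, so the net volume the pump must supply per unit advance equals the rod cross-section area.
Rod cross-section A_rod = π/4 × (1.63 cm)² = 2.087 cm^2
v = Q_pump / A_rod

v ≈ 0.524 m/s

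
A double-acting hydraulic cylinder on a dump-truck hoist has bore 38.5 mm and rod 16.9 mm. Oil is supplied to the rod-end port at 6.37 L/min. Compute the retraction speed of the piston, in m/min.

v ≈ 6.78 m/min

Rod-side annular area A_ann = π/4 × (38.5² − 16.9²) = 939.8 mm^2
Flow into the rod-end port fills the annular volume.
v = Q / A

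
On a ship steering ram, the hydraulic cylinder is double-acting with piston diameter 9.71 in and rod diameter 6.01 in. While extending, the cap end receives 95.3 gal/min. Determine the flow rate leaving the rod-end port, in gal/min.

Cap-side area A_cap = π/4 × (9.71 in)² = 74.05 in^2
Rod-side annular area A_ann = π/4 × (9.71² − 6.01²) = 45.68 in^2
Piston speed v = Q_in/A_cap; rod-end outflow Q_out = v × A_ann = Q_in × A_ann/A_cap.

Q_out ≈ 58.8 gal/min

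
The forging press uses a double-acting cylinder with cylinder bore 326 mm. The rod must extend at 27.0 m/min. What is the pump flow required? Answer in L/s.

Cap-side area A_cap = π/4 × (326 mm)² = 83470 mm^2
Q = A × v

Q ≈ 37.6 L/s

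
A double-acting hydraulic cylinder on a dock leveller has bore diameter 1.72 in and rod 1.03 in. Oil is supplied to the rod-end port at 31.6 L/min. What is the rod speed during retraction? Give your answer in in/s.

Rod-side annular area A_ann = π/4 × (1.72² − 1.03²) = 1.490 in^2
Flow into the rod-end port fills the annular volume.
v = Q / A

v ≈ 21.6 in/s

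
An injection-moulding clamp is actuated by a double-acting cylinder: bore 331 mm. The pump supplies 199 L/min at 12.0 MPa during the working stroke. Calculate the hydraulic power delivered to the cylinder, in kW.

Hydraulic power = P × Q

W ≈ 39.8 kW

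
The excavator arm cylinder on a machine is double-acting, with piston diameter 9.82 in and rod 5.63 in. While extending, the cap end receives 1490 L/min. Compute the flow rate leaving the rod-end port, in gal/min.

Cap-side area A_cap = π/4 × (9.82 in)² = 75.74 in^2
Rod-side annular area A_ann = π/4 × (9.82² − 5.63²) = 50.84 in^2
Piston speed v = Q_in/A_cap; rod-end outflow Q_out = v × A_ann = Q_in × A_ann/A_cap.

Q_out ≈ 264 gal/min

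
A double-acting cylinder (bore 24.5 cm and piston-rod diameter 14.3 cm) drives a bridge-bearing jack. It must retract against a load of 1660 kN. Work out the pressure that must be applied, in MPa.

Rod-side annular area A_ann = π/4 × (24.5² − 14.3²) = 310.8 cm^2
Retraction: pressure acts on the annular area.
P = F / A = 1660 kN / A

P ≈ 53.4 MPa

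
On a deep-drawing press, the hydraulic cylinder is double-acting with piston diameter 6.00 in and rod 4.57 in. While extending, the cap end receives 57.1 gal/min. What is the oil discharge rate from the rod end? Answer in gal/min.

Q_out ≈ 24.0 gal/min

Cap-side area A_cap = π/4 × (6.00 in)² = 28.27 in^2
Rod-side annular area A_ann = π/4 × (6.00² − 4.57²) = 11.87 in^2
Piston speed v = Q_in/A_cap; rod-end outflow Q_out = v × A_ann = Q_in × A_ann/A_cap.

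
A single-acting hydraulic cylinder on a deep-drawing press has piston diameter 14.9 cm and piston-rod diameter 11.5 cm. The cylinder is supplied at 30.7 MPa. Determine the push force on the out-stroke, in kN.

Cap-side area A_cap = π/4 × (14.9 cm)² = 174.4 cm^2
F = P × A_cap = 30.7 MPa × A_cap

F ≈ 535 kN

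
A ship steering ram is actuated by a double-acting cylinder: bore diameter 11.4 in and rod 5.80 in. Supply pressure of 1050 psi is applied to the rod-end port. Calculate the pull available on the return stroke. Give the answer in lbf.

F ≈ 79400 lbf

Rod-side annular area A_ann = π/4 × (11.4² − 5.80²) = 75.65 in^2
On retraction the pressure acts on the annular area (bore minus rod).
F = P × A_ann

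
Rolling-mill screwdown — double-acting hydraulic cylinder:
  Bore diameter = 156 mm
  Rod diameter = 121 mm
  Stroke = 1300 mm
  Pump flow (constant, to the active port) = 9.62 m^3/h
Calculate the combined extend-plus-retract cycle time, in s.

t ≈ 13.0 s

Cap-side area A_cap = π/4 × (156 mm)² = 19110 mm^2
Rod-side annular area A_ann = π/4 × (156² − 121²) = 7614 mm^2
t_ext = A_cap·L/Q = 9.298 s
t_ret = A_ann·L/Q = 3.704 s
t_cycle = t_ext + t_ret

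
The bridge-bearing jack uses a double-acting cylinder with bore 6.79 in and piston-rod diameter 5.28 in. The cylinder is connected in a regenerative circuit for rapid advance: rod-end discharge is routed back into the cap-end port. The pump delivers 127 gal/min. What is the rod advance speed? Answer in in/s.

v ≈ 22.3 in/s

In regeneration the rod-end outflow joins the pump flow into the cap end, so the net volume the pump must supply per unit advance equals the rod cross-section area.
Rod cross-section A_rod = π/4 × (5.28 in)² = 21.90 in^2
v = Q_pump / A_rod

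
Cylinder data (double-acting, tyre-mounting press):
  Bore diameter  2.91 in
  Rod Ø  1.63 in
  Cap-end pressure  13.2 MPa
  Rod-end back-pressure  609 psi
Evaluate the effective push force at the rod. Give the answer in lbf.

F ≈ 9950 lbf

Cap-side area A_cap = π/4 × (2.91 in)² = 6.651 in^2
Rod-side annular area A_ann = π/4 × (2.91² − 1.63²) = 4.564 in^2
Net thrust = P_cap·A_cap − P_rod·A_ann = 12730 lbf − 2780 lbf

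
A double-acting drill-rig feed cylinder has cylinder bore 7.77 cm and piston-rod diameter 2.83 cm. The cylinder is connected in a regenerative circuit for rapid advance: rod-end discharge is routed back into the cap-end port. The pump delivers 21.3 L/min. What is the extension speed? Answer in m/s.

v ≈ 0.564 m/s

In regeneration the rod-end outflow joins the pump flow into the cap end, so the net volume the pump must supply per unit advance equals the rod cross-section area.
Rod cross-section A_rod = π/4 × (2.83 cm)² = 6.290 cm^2
v = Q_pump / A_rod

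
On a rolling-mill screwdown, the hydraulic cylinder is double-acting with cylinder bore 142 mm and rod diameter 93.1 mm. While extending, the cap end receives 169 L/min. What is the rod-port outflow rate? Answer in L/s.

Q_out ≈ 1.61 L/s

Cap-side area A_cap = π/4 × (142 mm)² = 15840 mm^2
Rod-side annular area A_ann = π/4 × (142² − 93.1²) = 9029 mm^2
Piston speed v = Q_in/A_cap; rod-end outflow Q_out = v × A_ann = Q_in × A_ann/A_cap.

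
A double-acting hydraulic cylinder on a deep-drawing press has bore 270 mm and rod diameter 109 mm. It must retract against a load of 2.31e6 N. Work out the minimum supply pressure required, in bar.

P ≈ 482 bar

Rod-side annular area A_ann = π/4 × (270² − 109²) = 47920 mm^2
Retraction: pressure acts on the annular area.
P = F / A = 2.31e6 N / A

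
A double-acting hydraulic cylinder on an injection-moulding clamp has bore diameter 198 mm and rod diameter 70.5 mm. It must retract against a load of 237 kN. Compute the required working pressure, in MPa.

P ≈ 8.81 MPa

Rod-side annular area A_ann = π/4 × (198² − 70.5²) = 26890 mm^2
Retraction: pressure acts on the annular area.
P = F / A = 237 kN / A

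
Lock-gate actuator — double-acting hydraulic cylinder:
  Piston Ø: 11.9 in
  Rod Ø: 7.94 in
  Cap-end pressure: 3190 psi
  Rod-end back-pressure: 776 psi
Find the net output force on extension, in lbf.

F ≈ 3.07e5 lbf

Cap-side area A_cap = π/4 × (11.9 in)² = 111.2 in^2
Rod-side annular area A_ann = π/4 × (11.9² − 7.94²) = 61.71 in^2
Net thrust = P_cap·A_cap − P_rod·A_ann = 3.548e5 lbf − 47880 lbf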